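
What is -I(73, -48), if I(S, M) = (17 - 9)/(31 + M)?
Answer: 8/17 ≈ 0.47059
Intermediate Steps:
I(S, M) = 8/(31 + M)
-I(73, -48) = -8/(31 - 48) = -8/(-17) = -8*(-1)/17 = -1*(-8/17) = 8/17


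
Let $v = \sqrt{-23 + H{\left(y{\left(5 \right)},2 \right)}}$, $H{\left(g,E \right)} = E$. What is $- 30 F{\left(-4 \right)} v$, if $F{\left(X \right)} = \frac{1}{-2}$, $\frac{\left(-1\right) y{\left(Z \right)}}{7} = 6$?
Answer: $15 i \sqrt{21} \approx 68.739 i$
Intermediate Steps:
$y{\left(Z \right)} = -42$ ($y{\left(Z \right)} = \left(-7\right) 6 = -42$)
$F{\left(X \right)} = - \frac{1}{2}$
$v = i \sqrt{21}$ ($v = \sqrt{-23 + 2} = \sqrt{-21} = i \sqrt{21} \approx 4.5826 i$)
$- 30 F{\left(-4 \right)} v = \left(-30\right) \left(- \frac{1}{2}\right) i \sqrt{21} = 15 i \sqrt{21}$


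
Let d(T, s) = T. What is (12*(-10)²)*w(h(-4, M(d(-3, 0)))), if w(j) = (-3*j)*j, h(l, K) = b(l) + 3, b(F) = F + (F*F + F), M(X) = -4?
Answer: -435600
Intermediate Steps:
b(F) = F² + 2*F (b(F) = F + (F² + F) = F + (F + F²) = F² + 2*F)
h(l, K) = 3 + l*(2 + l) (h(l, K) = l*(2 + l) + 3 = 3 + l*(2 + l))
w(j) = -3*j²
(12*(-10)²)*w(h(-4, M(d(-3, 0)))) = (12*(-10)²)*(-3*(3 - 4*(2 - 4))²) = (12*100)*(-3*(3 - 4*(-2))²) = 1200*(-3*(3 + 8)²) = 1200*(-3*11²) = 1200*(-3*121) = 1200*(-363) = -435600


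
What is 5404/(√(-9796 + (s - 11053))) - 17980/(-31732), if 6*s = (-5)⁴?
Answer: 4495/7933 - 5404*I*√746814/124469 ≈ 0.56662 - 37.52*I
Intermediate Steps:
s = 625/6 (s = (⅙)*(-5)⁴ = (⅙)*625 = 625/6 ≈ 104.17)
5404/(√(-9796 + (s - 11053))) - 17980/(-31732) = 5404/(√(-9796 + (625/6 - 11053))) - 17980/(-31732) = 5404/(√(-9796 - 65693/6)) - 17980*(-1/31732) = 5404/(√(-124469/6)) + 4495/7933 = 5404/((I*√746814/6)) + 4495/7933 = 5404*(-I*√746814/124469) + 4495/7933 = -5404*I*√746814/124469 + 4495/7933 = 4495/7933 - 5404*I*√746814/124469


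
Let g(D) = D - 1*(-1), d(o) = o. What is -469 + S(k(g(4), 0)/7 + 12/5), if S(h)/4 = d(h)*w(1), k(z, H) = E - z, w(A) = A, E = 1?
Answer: -16159/35 ≈ -461.69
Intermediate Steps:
g(D) = 1 + D (g(D) = D + 1 = 1 + D)
k(z, H) = 1 - z
S(h) = 4*h (S(h) = 4*(h*1) = 4*h)
-469 + S(k(g(4), 0)/7 + 12/5) = -469 + 4*((1 - (1 + 4))/7 + 12/5) = -469 + 4*((1 - 1*5)*(⅐) + 12*(⅕)) = -469 + 4*((1 - 5)*(⅐) + 12/5) = -469 + 4*(-4*⅐ + 12/5) = -469 + 4*(-4/7 + 12/5) = -469 + 4*(64/35) = -469 + 256/35 = -16159/35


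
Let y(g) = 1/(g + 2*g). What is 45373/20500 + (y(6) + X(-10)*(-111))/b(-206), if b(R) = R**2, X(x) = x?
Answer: 8766921451/3914721000 ≈ 2.2395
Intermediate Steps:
y(g) = 1/(3*g)
45373/20500 + (y(6) + X(-10)*(-111))/b(-206) = 45373/20500 + ((1/3)/6 - 10*(-111))/((-206)**2) = 45373*(1/20500) + ((1/3)*(1/6) + 1110)/42436 = 45373/20500 + (1/18 + 1110)*(1/42436) = 45373/20500 + (19981/18)*(1/42436) = 45373/20500 + 19981/763848 = 8766921451/3914721000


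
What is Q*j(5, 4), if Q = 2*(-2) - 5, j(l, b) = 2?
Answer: -18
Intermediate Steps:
Q = -9 (Q = -4 - 5 = -9)
Q*j(5, 4) = -9*2 = -18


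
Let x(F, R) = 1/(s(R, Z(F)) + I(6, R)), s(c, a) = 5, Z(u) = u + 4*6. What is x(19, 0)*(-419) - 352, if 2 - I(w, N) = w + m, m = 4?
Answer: -637/3 ≈ -212.33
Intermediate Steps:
Z(u) = 24 + u (Z(u) = u + 24 = 24 + u)
I(w, N) = -2 - w (I(w, N) = 2 - (w + 4) = 2 - (4 + w) = 2 + (-4 - w) = -2 - w)
x(F, R) = -⅓ (x(F, R) = 1/(5 + (-2 - 1*6)) = 1/(5 + (-2 - 6)) = 1/(5 - 8) = 1/(-3) = -⅓)
x(19, 0)*(-419) - 352 = -⅓*(-419) - 352 = 419/3 - 352 = -637/3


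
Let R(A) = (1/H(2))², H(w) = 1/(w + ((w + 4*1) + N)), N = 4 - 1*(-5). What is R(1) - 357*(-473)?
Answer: 169150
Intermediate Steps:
N = 9 (N = 4 + 5 = 9)
H(w) = 1/(13 + 2*w) (H(w) = 1/(w + ((w + 4*1) + 9)) = 1/(w + ((w + 4) + 9)) = 1/(w + ((4 + w) + 9)) = 1/(w + (13 + w)) = 1/(13 + 2*w))
R(A) = 289 (R(A) = (1/(1/(13 + 2*2)))² = (1/(1/(13 + 4)))² = (1/(1/17))² = 17² = 289)
R(1) - 357*(-473) = 289 - 357*(-473) = 289 + 168861 = 169150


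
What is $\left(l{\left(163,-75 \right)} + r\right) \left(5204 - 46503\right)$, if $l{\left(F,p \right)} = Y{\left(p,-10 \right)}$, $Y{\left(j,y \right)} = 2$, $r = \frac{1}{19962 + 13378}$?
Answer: $- \frac{2753858619}{33340} \approx -82599.0$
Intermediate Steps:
$r = \frac{1}{33340} \approx 2.9994 \cdot 10^{-5}$
$l{\left(F,p \right)} = 2$
$\left(l{\left(163,-75 \right)} + r\right) \left(5204 - 46503\right) = \left(2 + \frac{1}{33340}\right) \left(5204 - 46503\right) = \frac{66681}{33340} \left(-41299\right) = - \frac{2753858619}{33340}$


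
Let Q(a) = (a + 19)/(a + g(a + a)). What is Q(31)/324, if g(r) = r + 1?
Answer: 25/15228 ≈ 0.0016417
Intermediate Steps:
g(r) = 1 + r
Q(a) = (19 + a)/(1 + 3*a) (Q(a) = (a + 19)/(a + (1 + (a + a))) = (19 + a)/(a + (1 + 2*a)) = (19 + a)/(1 + 3*a))
Q(31)/324 = ((19 + 31)/(1 + 3*31))/324 = (50/(1 + 93))*(1/324) = (50/94)*(1/324) = ((1/94)*50)*(1/324) = (25/47)*(1/324) = 25/15228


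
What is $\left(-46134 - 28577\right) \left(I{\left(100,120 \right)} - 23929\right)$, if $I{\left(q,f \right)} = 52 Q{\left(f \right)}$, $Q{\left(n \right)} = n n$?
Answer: $-54155837281$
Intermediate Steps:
$Q{\left(n \right)} = n^{2}$
$I{\left(q,f \right)} = 52 f^{2}$
$\left(-46134 - 28577\right) \left(I{\left(100,120 \right)} - 23929\right) = \left(-46134 - 28577\right) \left(52 \cdot 120^{2} - 23929\right) = - 74711 \left(52 \cdot 14400 - 23929\right) = - 74711 \left(748800 - 23929\right) = \left(-74711\right) 724871 = -54155837281$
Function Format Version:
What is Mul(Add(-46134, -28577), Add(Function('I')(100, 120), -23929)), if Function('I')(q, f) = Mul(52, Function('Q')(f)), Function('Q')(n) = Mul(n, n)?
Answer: -54155837281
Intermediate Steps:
Function('Q')(n) = Pow(n, 2)
Function('I')(q, f) = Mul(52, Pow(f, 2))
Mul(Add(-46134, -28577), Add(Function('I')(100, 120), -23929)) = Mul(Add(-46134, -28577), Add(Mul(52, Pow(120, 2)), -23929)) = Mul(-74711, Add(Mul(52, 14400), -23929)) = Mul(-74711, Add(748800, -23929)) = Mul(-74711, 724871) = -54155837281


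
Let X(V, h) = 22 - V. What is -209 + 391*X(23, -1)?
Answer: -600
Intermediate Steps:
-209 + 391*X(23, -1) = -209 + 391*(22 - 1*23) = -209 + 391*(22 - 23) = -209 + 391*(-1) = -209 - 391 = -600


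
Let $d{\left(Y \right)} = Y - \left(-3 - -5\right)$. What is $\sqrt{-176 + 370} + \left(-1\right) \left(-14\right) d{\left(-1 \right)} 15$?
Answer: $-630 + \sqrt{194} \approx -616.07$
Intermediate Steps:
$d{\left(Y \right)} = -2 + Y$ ($d{\left(Y \right)} = Y - \left(-3 + 5\right) = Y - 2 = -2 + Y$)
$\sqrt{-176 + 370} + \left(-1\right) \left(-14\right) d{\left(-1 \right)} 15 = \sqrt{-176 + 370} + \left(-1\right) \left(-14\right) \left(-2 - 1\right) 15 = \sqrt{194} + 14 \left(-3\right) 15 = \sqrt{194} - 630 = -630 + \sqrt{194}$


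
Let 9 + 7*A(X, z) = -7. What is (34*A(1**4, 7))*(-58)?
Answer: 31552/7 ≈ 4507.4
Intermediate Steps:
A(X, z) = -16/7 (A(X, z) = -9/7 + (1/7)*(-7) = -9/7 - 1 = -16/7)
(34*A(1**4, 7))*(-58) = (34*(-16/7))*(-58) = -544/7*(-58) = 31552/7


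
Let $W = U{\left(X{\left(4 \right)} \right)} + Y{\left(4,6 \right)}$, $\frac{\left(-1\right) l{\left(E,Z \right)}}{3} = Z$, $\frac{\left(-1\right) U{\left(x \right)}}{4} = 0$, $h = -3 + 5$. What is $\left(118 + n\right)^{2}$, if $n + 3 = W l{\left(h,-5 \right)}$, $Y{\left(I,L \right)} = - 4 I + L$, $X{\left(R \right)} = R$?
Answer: $1225$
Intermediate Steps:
$h = 2$
$U{\left(x \right)} = 0$ ($U{\left(x \right)} = \left(-4\right) 0 = 0$)
$Y{\left(I,L \right)} = L - 4 I$
$l{\left(E,Z \right)} = - 3 Z$
$W = -10$ ($W = 0 + \left(6 - 16\right) = 0 - 10 = -10$)
$n = -153$ ($n = -3 - 10 \left(\left(-3\right) \left(-5\right)\right) = -3 - 150 = -153$)
$\left(118 + n\right)^{2} = \left(118 - 153\right)^{2} = \left(-35\right)^{2} = 1225$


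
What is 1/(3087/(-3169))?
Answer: -3169/3087 ≈ -1.0266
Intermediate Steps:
1/(3087/(-3169)) = 1/(3087*(-1/3169)) = 1/(-3087/3169) = -3169/3087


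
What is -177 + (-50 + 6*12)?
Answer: -155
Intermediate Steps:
-177 + (-50 + 6*12) = -177 + (-50 + 72) = -177 + 22 = -155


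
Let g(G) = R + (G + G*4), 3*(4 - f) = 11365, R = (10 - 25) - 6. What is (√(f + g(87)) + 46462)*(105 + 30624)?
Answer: 1427730798 + 10243*I*√30333 ≈ 1.4277e+9 + 1.784e+6*I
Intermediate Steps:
R = -21 (R = -15 - 6 = -21)
f = -11353/3 (f = 4 - ⅓*11365 = 4 - 11365/3 = -11353/3 ≈ -3784.3)
g(G) = -21 + 5*G (g(G) = -21 + (G + G*4) = -21 + (G + 4*G) = -21 + 5*G)
(√(f + g(87)) + 46462)*(105 + 30624) = (√(-11353/3 + (-21 + 5*87)) + 46462)*(105 + 30624) = (√(-11353/3 + (-21 + 435)) + 46462)*30729 = (√(-11353/3 + 414) + 46462)*30729 = (√(-10111/3) + 46462)*30729 = (I*√30333/3 + 46462)*30729 = (46462 + I*√30333/3)*30729 = 1427730798 + 10243*I*√30333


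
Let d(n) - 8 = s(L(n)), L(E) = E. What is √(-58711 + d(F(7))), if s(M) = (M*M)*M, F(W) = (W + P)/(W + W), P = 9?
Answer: I*√140942319/49 ≈ 242.28*I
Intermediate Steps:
F(W) = (9 + W)/(2*W) (F(W) = (W + 9)/(W + W) = (9 + W)/((2*W)) = (9 + W)*(1/(2*W)) = (9 + W)/(2*W))
s(M) = M³ (s(M) = M²*M = M³)
d(n) = 8 + n³
√(-58711 + d(F(7))) = √(-58711 + (8 + ((½)*(9 + 7)/7)³)) = √(-58711 + (8 + ((½)*(⅐)*16)³)) = √(-58711 + (8 + (8/7)³)) = √(-58711 + (8 + 512/343)) = √(-58711 + 3256/343) = √(-20134617/343) = I*√140942319/49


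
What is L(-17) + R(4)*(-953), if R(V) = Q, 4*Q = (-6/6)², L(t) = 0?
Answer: -953/4 ≈ -238.25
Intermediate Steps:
Q = ¼ (Q = (-6/6)²/4 = (-6*⅙)²/4 = (¼)*(-1)² = (¼)*1 = ¼ ≈ 0.25000)
R(V) = ¼
L(-17) + R(4)*(-953) = 0 + (¼)*(-953) = 0 - 953/4 = -953/4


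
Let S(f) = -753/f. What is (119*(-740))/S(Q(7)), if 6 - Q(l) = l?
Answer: -88060/753 ≈ -116.95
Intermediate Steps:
Q(l) = 6 - l
(119*(-740))/S(Q(7)) = (119*(-740))/((-753/(6 - 1*7))) = -88060/((-753/(6 - 7))) = -88060/((-753/(-1))) = -88060/((-753*(-1))) = -88060/753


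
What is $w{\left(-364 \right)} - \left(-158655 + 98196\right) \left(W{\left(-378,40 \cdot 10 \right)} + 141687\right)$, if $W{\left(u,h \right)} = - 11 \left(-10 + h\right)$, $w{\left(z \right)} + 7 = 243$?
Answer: $8306885459$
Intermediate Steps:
$w{\left(z \right)} = 236$ ($w{\left(z \right)} = -7 + 243 = 236$)
$W{\left(u,h \right)} = 110 - 11 h$
$w{\left(-364 \right)} - \left(-158655 + 98196\right) \left(W{\left(-378,40 \cdot 10 \right)} + 141687\right) = 236 - \left(-158655 + 98196\right) \left(\left(110 - 11 \cdot 40 \cdot 10\right) + 141687\right) = 236 - - 60459 \left(\left(110 - 4400\right) + 141687\right) = 236 - - 60459 \left(-4290 + 141687\right) = 236 - \left(-60459\right) 137397 = 236 - -8306885223 = 236 + 8306885223 = 8306885459$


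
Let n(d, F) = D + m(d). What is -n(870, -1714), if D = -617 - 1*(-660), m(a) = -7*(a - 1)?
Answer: 6040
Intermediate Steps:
m(a) = 7 - 7*a (m(a) = -7*(-1 + a) = 7 - 7*a)
D = 43 (D = -617 + 660 = 43)
n(d, F) = 50 - 7*d (n(d, F) = 43 + (7 - 7*d) = 50 - 7*d)
-n(870, -1714) = -(50 - 7*870) = -(50 - 6090) = -1*(-6040) = 6040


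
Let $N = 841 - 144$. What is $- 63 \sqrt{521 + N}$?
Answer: $- 63 \sqrt{1218} \approx -2198.7$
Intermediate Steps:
$N = 697$ ($N = 841 - 144 = 697$)
$- 63 \sqrt{521 + N} = - 63 \sqrt{521 + 697} = - 63 \sqrt{1218}$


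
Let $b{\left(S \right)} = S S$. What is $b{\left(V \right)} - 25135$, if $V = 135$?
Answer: $-6910$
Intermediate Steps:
$b{\left(S \right)} = S^{2}$
$b{\left(V \right)} - 25135 = 135^{2} - 25135 = 18225 - 25135 = -6910$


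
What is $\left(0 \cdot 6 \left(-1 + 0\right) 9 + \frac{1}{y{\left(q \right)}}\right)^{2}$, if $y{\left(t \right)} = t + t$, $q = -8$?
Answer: $\frac{1}{256} \approx 0.0039063$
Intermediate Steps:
$y{\left(t \right)} = 2 t$
$\left(0 \cdot 6 \left(-1 + 0\right) 9 + \frac{1}{y{\left(q \right)}}\right)^{2} = \left(0 \cdot 6 \left(-1 + 0\right) 9 + \frac{1}{2 \left(-8\right)}\right)^{2} = \left(0 \left(-1\right) 9 + \frac{1}{-16}\right)^{2} = \left(0 \cdot 9 - \frac{1}{16}\right)^{2} = \left(0 - \frac{1}{16}\right)^{2} = \left(- \frac{1}{16}\right)^{2} = \frac{1}{256}$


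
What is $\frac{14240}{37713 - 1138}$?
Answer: $\frac{2848}{7315} \approx 0.38934$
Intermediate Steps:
$\frac{14240}{37713 - 1138} = \frac{14240}{36575} = 14240 \cdot \frac{1}{36575} = \frac{2848}{7315}$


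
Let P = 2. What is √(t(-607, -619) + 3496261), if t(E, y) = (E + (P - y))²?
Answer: √3496457 ≈ 1869.9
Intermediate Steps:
t(E, y) = (2 + E - y)² (t(E, y) = (E + (2 - y))² = (2 + E - y)²)
√(t(-607, -619) + 3496261) = √((2 - 607 - 1*(-619))² + 3496261) = √((2 - 607 + 619)² + 3496261) = √(14² + 3496261) = √(196 + 3496261) = √3496457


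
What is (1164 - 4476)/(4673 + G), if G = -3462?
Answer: -3312/1211 ≈ -2.7349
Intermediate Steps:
(1164 - 4476)/(4673 + G) = (1164 - 4476)/(4673 - 3462) = -3312/1211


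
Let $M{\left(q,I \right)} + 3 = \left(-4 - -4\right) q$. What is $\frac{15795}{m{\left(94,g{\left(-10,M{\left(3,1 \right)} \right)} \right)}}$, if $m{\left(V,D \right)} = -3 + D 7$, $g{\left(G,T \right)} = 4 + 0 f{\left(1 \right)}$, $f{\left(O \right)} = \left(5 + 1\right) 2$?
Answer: $\frac{3159}{5} \approx 631.8$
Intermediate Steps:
$M{\left(q,I \right)} = -3$ ($M{\left(q,I \right)} = -3 + \left(-4 - -4\right) q = -3 + \left(-4 + 4\right) q = -3 + 0 q = -3 + 0 = -3$)
$f{\left(O \right)} = 12$ ($f{\left(O \right)} = 6 \cdot 2 = 12$)
$g{\left(G,T \right)} = 4$ ($g{\left(G,T \right)} = 4 + 0 \cdot 12 = 4 + 0 = 4$)
$m{\left(V,D \right)} = -3 + 7 D$
$\frac{15795}{m{\left(94,g{\left(-10,M{\left(3,1 \right)} \right)} \right)}} = \frac{15795}{-3 + 7 \cdot 4} = \frac{15795}{-3 + 28} = \frac{15795}{25} = 15795 \cdot \frac{1}{25} = \frac{3159}{5}$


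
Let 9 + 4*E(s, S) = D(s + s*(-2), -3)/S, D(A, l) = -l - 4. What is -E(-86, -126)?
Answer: 1133/504 ≈ 2.2480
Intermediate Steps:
D(A, l) = -4 - l
E(s, S) = -9/4 - 1/(4*S) (E(s, S) = -9/4 + ((-4 - 1*(-3))/S)/4 = -9/4 + ((-4 + 3)/S)/4 = -9/4 + (-1/S)/4 = -9/4 - 1/(4*S))
-E(-86, -126) = -(-1 - 9*(-126))/(4*(-126)) = -(-1)*(-1 + 1134)/(4*126) = -(-1)*1133/(4*126) = -1*(-1133/504) = 1133/504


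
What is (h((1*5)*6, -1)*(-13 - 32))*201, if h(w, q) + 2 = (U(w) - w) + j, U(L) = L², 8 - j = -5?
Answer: -7968645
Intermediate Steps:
j = 13 (j = 8 - 1*(-5) = 8 + 5 = 13)
h(w, q) = 11 + w² - w (h(w, q) = -2 + ((w² - w) + 13) = -2 + (13 + w² - w) = 11 + w² - w)
(h((1*5)*6, -1)*(-13 - 32))*201 = ((11 + ((1*5)*6)² - 1*5*6)*(-13 - 32))*201 = ((11 + (5*6)² - 5*6)*(-45))*201 = ((11 + 30² - 1*30)*(-45))*201 = ((11 + 900 - 30)*(-45))*201 = (881*(-45))*201 = -39645*201 = -7968645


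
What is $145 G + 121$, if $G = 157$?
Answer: $22886$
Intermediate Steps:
$145 G + 121 = 145 \cdot 157 + 121 = 22765 + 121 = 22886$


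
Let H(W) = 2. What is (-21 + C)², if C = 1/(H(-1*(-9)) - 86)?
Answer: 3115225/7056 ≈ 441.50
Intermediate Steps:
C = -1/84 (C = 1/(2 - 86) = 1/(-84) = -1/84 ≈ -0.011905)
(-21 + C)² = (-21 - 1/84)² = (-1765/84)² = 3115225/7056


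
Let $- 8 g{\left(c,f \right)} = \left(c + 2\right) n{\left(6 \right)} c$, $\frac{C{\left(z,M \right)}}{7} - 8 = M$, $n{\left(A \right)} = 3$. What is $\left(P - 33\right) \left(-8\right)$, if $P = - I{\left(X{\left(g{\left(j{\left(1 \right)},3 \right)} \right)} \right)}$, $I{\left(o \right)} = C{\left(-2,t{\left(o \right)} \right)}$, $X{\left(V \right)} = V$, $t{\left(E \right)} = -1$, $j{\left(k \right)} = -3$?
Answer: $656$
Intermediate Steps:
$C{\left(z,M \right)} = 56 + 7 M$
$g{\left(c,f \right)} = - \frac{c \left(6 + 3 c\right)}{8}$ ($g{\left(c,f \right)} = - \frac{\left(c + 2\right) 3 c}{8} = - \frac{\left(2 + c\right) 3 c}{8} = - \frac{\left(6 + 3 c\right) c}{8} = - \frac{c \left(6 + 3 c\right)}{8}$)
$I{\left(o \right)} = 49$ ($I{\left(o \right)} = 56 + 7 \left(-1\right) = 56 - 7 = 49$)
$P = -49$ ($P = \left(-1\right) 49 = -49$)
$\left(P - 33\right) \left(-8\right) = \left(-49 - 33\right) \left(-8\right) = \left(-82\right) \left(-8\right) = 656$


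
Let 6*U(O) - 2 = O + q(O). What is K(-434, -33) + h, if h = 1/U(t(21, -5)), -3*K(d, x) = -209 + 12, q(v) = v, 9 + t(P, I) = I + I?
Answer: 131/2 ≈ 65.500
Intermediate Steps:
t(P, I) = -9 + 2*I (t(P, I) = -9 + (I + I) = -9 + 2*I)
U(O) = ⅓ + O/3 (U(O) = ⅓ + (O + O)/6 = ⅓ + (2*O)/6 = ⅓ + O/3)
K(d, x) = 197/3 (K(d, x) = -(-209 + 12)/3 = -⅓*(-197) = 197/3)
h = -⅙ (h = 1/(⅓ + (-9 + 2*(-5))/3) = 1/(⅓ + (-9 - 10)/3) = 1/(⅓ + (⅓)*(-19)) = 1/(⅓ - 19/3) = 1/(-6) = -⅙ ≈ -0.16667)
K(-434, -33) + h = 197/3 - ⅙ = 131/2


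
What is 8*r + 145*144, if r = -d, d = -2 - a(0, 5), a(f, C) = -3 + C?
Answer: 20912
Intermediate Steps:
d = -4 (d = -2 - (-3 + 5) = -2 - 1*2 = -2 - 2 = -4)
r = 4 (r = -1*(-4) = 4)
8*r + 145*144 = 8*4 + 145*144 = 32 + 20880 = 20912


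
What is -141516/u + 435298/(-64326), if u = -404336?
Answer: -20862936739/3251164692 ≈ -6.4171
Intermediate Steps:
-141516/u + 435298/(-64326) = -141516/(-404336) + 435298/(-64326) = -141516*(-1/404336) + 435298*(-1/64326) = 35379/101084 - 217649/32163 = -20862936739/3251164692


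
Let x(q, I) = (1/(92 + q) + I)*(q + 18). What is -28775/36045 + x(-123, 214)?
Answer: -5020994590/223479 ≈ -22467.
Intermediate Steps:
x(q, I) = (18 + q)*(I + 1/(92 + q)) (x(q, I) = (I + 1/(92 + q))*(18 + q) = (18 + q)*(I + 1/(92 + q)))
-28775/36045 + x(-123, 214) = -28775/36045 + (18 - 123 + 1656*214 + 214*(-123)² + 110*214*(-123))/(92 - 123) = -28775*1/36045 + (18 - 123 + 354384 + 214*15129 - 2895420)/(-31) = -5755/7209 - (18 - 123 + 354384 + 3237606 - 2895420)/31 = -5755/7209 - 1/31*696465 = -5755/7209 - 696465/31 = -5020994590/223479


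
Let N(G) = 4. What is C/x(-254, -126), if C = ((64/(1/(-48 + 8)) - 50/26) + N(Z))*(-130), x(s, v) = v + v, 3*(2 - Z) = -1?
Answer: -166265/126 ≈ -1319.6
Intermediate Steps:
Z = 7/3 (Z = 2 - 1/3*(-1) = 2 + 1/3 = 7/3 ≈ 2.3333)
x(s, v) = 2*v
C = 332530 (C = ((64/(1/(-48 + 8)) - 50/26) + 4)*(-130) = ((64/(1/(-40)) - 50*1/26) + 4)*(-130) = ((64/(-1/40) - 25/13) + 4)*(-130) = ((64*(-40) - 25/13) + 4)*(-130) = ((-2560 - 25/13) + 4)*(-130) = (-33305/13 + 4)*(-130) = -33253/13*(-130) = 332530)
C/x(-254, -126) = 332530/((2*(-126))) = 332530/(-252) = 332530*(-1/252) = -166265/126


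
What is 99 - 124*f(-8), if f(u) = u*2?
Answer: 2083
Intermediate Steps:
f(u) = 2*u
99 - 124*f(-8) = 99 - 248*(-8) = 99 - 124*(-16) = 99 + 1984 = 2083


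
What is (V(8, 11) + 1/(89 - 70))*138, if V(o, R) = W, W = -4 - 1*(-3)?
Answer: -2484/19 ≈ -130.74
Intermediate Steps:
W = -1 (W = -4 + 3 = -1)
V(o, R) = -1
(V(8, 11) + 1/(89 - 70))*138 = (-1 + 1/(89 - 70))*138 = (-1 + 1/19)*138 = -18/19*138 = -2484/19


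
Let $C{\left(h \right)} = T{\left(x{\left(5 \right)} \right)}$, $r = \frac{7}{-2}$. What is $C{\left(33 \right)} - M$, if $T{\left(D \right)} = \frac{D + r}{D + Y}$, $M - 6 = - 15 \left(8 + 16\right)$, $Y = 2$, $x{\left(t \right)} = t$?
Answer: $\frac{4959}{14} \approx 354.21$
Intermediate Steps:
$r = - \frac{7}{2}$ ($r = 7 \left(- \frac{1}{2}\right) = - \frac{7}{2} \approx -3.5$)
$M = -354$ ($M = 6 - 15 \left(8 + 16\right) = 6 - 360 = -354$)
$T{\left(D \right)} = \frac{- \frac{7}{2} + D}{2 + D}$ ($T{\left(D \right)} = \frac{D - \frac{7}{2}}{D + 2} = \frac{- \frac{7}{2} + D}{2 + D}$)
$C{\left(h \right)} = \frac{3}{14}$ ($C{\left(h \right)} = \frac{- \frac{7}{2} + 5}{2 + 5} = \frac{1}{7} \cdot \frac{3}{2} = \frac{3}{14}$)
$C{\left(33 \right)} - M = \frac{3}{14} - -354 = \frac{3}{14} + 354 = \frac{4959}{14}$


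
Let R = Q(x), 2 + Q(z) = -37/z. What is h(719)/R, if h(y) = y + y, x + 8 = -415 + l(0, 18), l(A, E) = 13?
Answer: -589580/783 ≈ -752.98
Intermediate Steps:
x = -410 (x = -8 + (-415 + 13) = -8 - 402 = -410)
Q(z) = -2 - 37/z
h(y) = 2*y
R = -783/410 (R = -2 - 37/(-410) = -2 - 37*(-1/410) = -2 + 37/410 = -783/410 ≈ -1.9098)
h(719)/R = (2*719)/(-783/410) = 1438*(-410/783) = -589580/783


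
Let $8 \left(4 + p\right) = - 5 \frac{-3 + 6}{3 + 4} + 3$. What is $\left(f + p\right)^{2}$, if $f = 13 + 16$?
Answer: $\frac{494209}{784} \approx 630.37$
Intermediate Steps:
$f = 29$
$p = - \frac{109}{28}$ ($p = -4 + \frac{- 5 \frac{-3 + 6}{3 + 4} + 3}{8} = -4 + \frac{- 5 \cdot \frac{3}{7} + 3}{8} = -4 + \frac{- 5 \cdot 3 \cdot \frac{1}{7} + 3}{8} = -4 + \frac{\left(-5\right) \frac{3}{7} + 3}{8} = -4 + \frac{- \frac{15}{7} + 3}{8} = -4 + \frac{1}{8} \cdot \frac{6}{7} = -4 + \frac{3}{28} = - \frac{109}{28} \approx -3.8929$)
$\left(f + p\right)^{2} = \left(29 - \frac{109}{28}\right)^{2} = \left(\frac{703}{28}\right)^{2} = \frac{494209}{784}$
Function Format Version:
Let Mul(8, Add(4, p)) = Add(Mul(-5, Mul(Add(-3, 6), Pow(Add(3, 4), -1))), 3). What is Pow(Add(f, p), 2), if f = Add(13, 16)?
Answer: Rational(494209, 784) ≈ 630.37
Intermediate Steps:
f = 29
p = Rational(-109, 28) (p = Add(-4, Mul(Rational(1, 8), Add(Mul(-5, Mul(Add(-3, 6), Pow(Add(3, 4), -1))), 3))) = Add(-4, Mul(Rational(1, 8), Add(Mul(-5, Mul(3, Pow(7, -1))), 3))) = Add(-4, Mul(Rational(1, 8), Add(Mul(-5, Mul(3, Rational(1, 7))), 3))) = Add(-4, Mul(Rational(1, 8), Add(Mul(-5, Rational(3, 7)), 3))) = Add(-4, Mul(Rational(1, 8), Add(Rational(-15, 7), 3))) = Add(-4, Mul(Rational(1, 8), Rational(6, 7))) = Add(-4, Rational(3, 28)) = Rational(-109, 28) ≈ -3.8929)
Pow(Add(f, p), 2) = Pow(Add(29, Rational(-109, 28)), 2) = Pow(Rational(703, 28), 2) = Rational(494209, 784)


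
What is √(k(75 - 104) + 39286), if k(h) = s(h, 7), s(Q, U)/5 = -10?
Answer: 2*√9809 ≈ 198.08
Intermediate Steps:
s(Q, U) = -50 (s(Q, U) = 5*(-10) = -50)
k(h) = -50
√(k(75 - 104) + 39286) = √(-50 + 39286) = √39236 = 2*√9809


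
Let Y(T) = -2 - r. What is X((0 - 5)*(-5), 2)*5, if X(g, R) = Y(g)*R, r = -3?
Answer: 10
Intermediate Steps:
Y(T) = 1 (Y(T) = -2 - 1*(-3) = -2 + 3 = 1)
X(g, R) = R (X(g, R) = 1*R = R)
X((0 - 5)*(-5), 2)*5 = 2*5 = 10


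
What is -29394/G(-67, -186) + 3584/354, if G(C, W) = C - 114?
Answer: 5527090/32037 ≈ 172.52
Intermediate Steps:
G(C, W) = -114 + C
-29394/G(-67, -186) + 3584/354 = -29394/(-114 - 67) + 3584/354 = -29394/(-181) + 3584*(1/354) = -29394*(-1/181) + 1792/177 = 29394/181 + 1792/177 = 5527090/32037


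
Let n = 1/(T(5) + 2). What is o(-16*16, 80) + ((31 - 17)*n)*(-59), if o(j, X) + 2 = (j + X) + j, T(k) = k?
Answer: -552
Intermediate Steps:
n = ⅐ (n = 1/(5 + 2) = 1/7 = ⅐ ≈ 0.14286)
o(j, X) = -2 + X + 2*j (o(j, X) = -2 + ((j + X) + j) = -2 + ((X + j) + j) = -2 + (X + 2*j) = -2 + X + 2*j)
o(-16*16, 80) + ((31 - 17)*n)*(-59) = (-2 + 80 + 2*(-16*16)) + ((31 - 17)*(⅐))*(-59) = (-2 + 80 + 2*(-256)) + (14*(⅐))*(-59) = (-2 + 80 - 512) + 2*(-59) = -434 - 118 = -552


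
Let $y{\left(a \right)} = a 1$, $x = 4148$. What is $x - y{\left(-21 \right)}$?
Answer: $4169$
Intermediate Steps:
$y{\left(a \right)} = a$
$x - y{\left(-21 \right)} = 4148 - -21 = 4148 + 21 = 4169$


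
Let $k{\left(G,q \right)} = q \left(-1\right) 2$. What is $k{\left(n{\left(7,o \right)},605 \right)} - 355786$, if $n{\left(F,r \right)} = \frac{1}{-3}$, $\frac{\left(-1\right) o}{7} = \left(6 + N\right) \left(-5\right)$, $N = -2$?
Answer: $-356996$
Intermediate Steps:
$o = 140$ ($o = - 7 \left(6 - 2\right) \left(-5\right) = - 7 \cdot 4 \left(-5\right) = \left(-7\right) \left(-20\right) = 140$)
$n{\left(F,r \right)} = - \frac{1}{3}$
$k{\left(G,q \right)} = - 2 q$ ($k{\left(G,q \right)} = - q 2 = - 2 q$)
$k{\left(n{\left(7,o \right)},605 \right)} - 355786 = \left(-2\right) 605 - 355786 = -1210 - 355786 = -356996$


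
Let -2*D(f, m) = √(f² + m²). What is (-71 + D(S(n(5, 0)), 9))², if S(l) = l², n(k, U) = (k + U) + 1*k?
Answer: (142 + √10081)²/4 ≈ 14690.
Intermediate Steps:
n(k, U) = U + 2*k (n(k, U) = (U + k) + k = U + 2*k)
D(f, m) = -√(f² + m²)/2
(-71 + D(S(n(5, 0)), 9))² = (-71 - √(((0 + 2*5)²)² + 9²)/2)² = (-71 - √(((0 + 10)²)² + 81)/2)² = (-71 - √((10²)² + 81)/2)² = (-71 - √(100² + 81)/2)² = (-71 - √(10000 + 81)/2)² = (-71 - √10081/2)²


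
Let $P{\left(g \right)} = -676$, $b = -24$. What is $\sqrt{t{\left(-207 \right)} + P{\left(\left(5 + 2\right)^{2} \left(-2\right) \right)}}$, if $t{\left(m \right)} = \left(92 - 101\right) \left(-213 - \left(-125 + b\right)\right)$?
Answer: $10 i \approx 10.0 i$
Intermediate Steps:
$t{\left(m \right)} = 576$ ($t{\left(m \right)} = \left(92 - 101\right) \left(-213 + \left(125 - -24\right)\right) = - 9 \left(-213 + \left(125 + 24\right)\right) = - 9 \left(-213 + 149\right) = \left(-9\right) \left(-64\right) = 576$)
$\sqrt{t{\left(-207 \right)} + P{\left(\left(5 + 2\right)^{2} \left(-2\right) \right)}} = \sqrt{576 - 676} = \sqrt{-100} = 10 i$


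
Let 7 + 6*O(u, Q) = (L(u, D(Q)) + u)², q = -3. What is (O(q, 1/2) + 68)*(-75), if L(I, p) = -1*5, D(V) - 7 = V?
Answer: -11625/2 ≈ -5812.5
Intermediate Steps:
D(V) = 7 + V
L(I, p) = -5
O(u, Q) = -7/6 + (-5 + u)²/6
(O(q, 1/2) + 68)*(-75) = ((-7/6 + (-5 - 3)²/6) + 68)*(-75) = ((-7/6 + (⅙)*(-8)²) + 68)*(-75) = ((-7/6 + (⅙)*64) + 68)*(-75) = ((-7/6 + 32/3) + 68)*(-75) = (19/2 + 68)*(-75) = (155/2)*(-75) = -11625/2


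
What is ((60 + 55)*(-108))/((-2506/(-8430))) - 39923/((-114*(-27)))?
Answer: -161184246919/3856734 ≈ -41793.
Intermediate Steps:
((60 + 55)*(-108))/((-2506/(-8430))) - 39923/((-114*(-27))) = (115*(-108))/((-2506*(-1/8430))) - 39923/3078 = -12420/1253/4215 - 39923*1/3078 = -12420*4215/1253 - 39923/3078 = -52350300/1253 - 39923/3078 = -161184246919/3856734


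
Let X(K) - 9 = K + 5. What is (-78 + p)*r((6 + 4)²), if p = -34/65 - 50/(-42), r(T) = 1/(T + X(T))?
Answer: -105559/292110 ≈ -0.36137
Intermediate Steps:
X(K) = 14 + K (X(K) = 9 + (K + 5) = 9 + (5 + K) = 14 + K)
r(T) = 1/(14 + 2*T) (r(T) = 1/(T + (14 + T)) = 1/(14 + 2*T))
p = 911/1365 (p = -34*1/65 - 50*(-1/42) = -34/65 + 25/21 = 911/1365 ≈ 0.66740)
(-78 + p)*r((6 + 4)²) = (-78 + 911/1365)*(1/(2*(7 + (6 + 4)²))) = -105559/(2730*(7 + 10²)) = -105559/(2730*(7 + 100)) = -105559/(2730*107) = -105559/1365*1/214 = -105559/292110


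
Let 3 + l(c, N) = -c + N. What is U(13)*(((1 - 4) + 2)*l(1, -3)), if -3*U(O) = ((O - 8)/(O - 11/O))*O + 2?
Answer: -2709/158 ≈ -17.146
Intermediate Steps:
l(c, N) = -3 + N - c (l(c, N) = -3 + (-c + N) = -3 + (N - c) = -3 + N - c)
U(O) = -⅔ - O*(-8 + O)/(3*(O - 11/O)) (U(O) = -(((O - 8)/(O - 11/O))*O + 2)/3 = -(((-8 + O)/(O - 11/O))*O + 2)/3 = -(O*(-8 + O)/(O - 11/O) + 2)/3 = -(2 + O*(-8 + O)/(O - 11/O))/3 = -⅔ - O*(-8 + O)/(3*(O - 11/O)))
U(13)*(((1 - 4) + 2)*l(1, -3)) = ((22 - 1*13³ + 6*13²)/(3*(-11 + 13²)))*(((1 - 4) + 2)*(-3 - 3 - 1*1)) = ((22 - 1*2197 + 6*169)/(3*(-11 + 169)))*((-3 + 2)*(-3 - 3 - 1)) = ((⅓)*(22 - 2197 + 1014)/158)*(-1*(-7)) = ((⅓)*(1/158)*(-1161))*7 = -387/158*7 = -2709/158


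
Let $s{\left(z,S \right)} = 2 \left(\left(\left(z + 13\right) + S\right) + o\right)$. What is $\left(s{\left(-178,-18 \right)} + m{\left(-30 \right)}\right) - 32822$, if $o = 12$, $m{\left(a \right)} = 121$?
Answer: $-33043$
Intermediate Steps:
$s{\left(z,S \right)} = 50 + 2 S + 2 z$ ($s{\left(z,S \right)} = 2 \left(\left(\left(z + 13\right) + S\right) + 12\right) = 2 \left(\left(\left(13 + z\right) + S\right) + 12\right) = 2 \left(\left(13 + S + z\right) + 12\right) = 2 \left(25 + S + z\right) = 50 + 2 S + 2 z$)
$\left(s{\left(-178,-18 \right)} + m{\left(-30 \right)}\right) - 32822 = \left(\left(50 + 2 \left(-18\right) + 2 \left(-178\right)\right) + 121\right) - 32822 = \left(\left(50 - 36 - 356\right) + 121\right) - 32822 = \left(-342 + 121\right) - 32822 = -221 - 32822 = -33043$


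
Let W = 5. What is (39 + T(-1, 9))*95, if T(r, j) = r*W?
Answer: 3230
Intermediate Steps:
T(r, j) = 5*r (T(r, j) = r*5 = 5*r)
(39 + T(-1, 9))*95 = (39 + 5*(-1))*95 = (39 - 5)*95 = 34*95 = 3230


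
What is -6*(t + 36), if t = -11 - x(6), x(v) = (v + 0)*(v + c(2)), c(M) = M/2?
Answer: 102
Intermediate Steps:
c(M) = M/2 (c(M) = M*(1/2) = M/2)
x(v) = v*(1 + v) (x(v) = (v + 0)*(v + (1/2)*2) = v*(v + 1) = v*(1 + v))
t = -53 (t = -11 - 6*(1 + 6) = -11 - 6*7 = -11 - 1*42 = -11 - 42 = -53)
-6*(t + 36) = -6*(-53 + 36) = -6*(-17) = 102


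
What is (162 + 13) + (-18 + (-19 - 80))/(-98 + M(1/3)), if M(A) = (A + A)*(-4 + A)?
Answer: 159253/904 ≈ 176.16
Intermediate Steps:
M(A) = 2*A*(-4 + A) (M(A) = (2*A)*(-4 + A) = 2*A*(-4 + A))
(162 + 13) + (-18 + (-19 - 80))/(-98 + M(1/3)) = (162 + 13) + (-18 + (-19 - 80))/(-98 + 2*(-4 + 1/3)/3) = 175 + (-18 - 99)/(-98 + 2*(⅓)*(-4 + ⅓)) = 175 - 117/(-98 + 2*(⅓)*(-11/3)) = 175 - 117/(-98 - 22/9) = 175 - 117/(-904/9) = 175 - 117*(-9/904) = 175 + 1053/904 = 159253/904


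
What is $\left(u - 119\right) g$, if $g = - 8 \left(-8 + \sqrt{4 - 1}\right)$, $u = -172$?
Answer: $-18624 + 2328 \sqrt{3} \approx -14592.0$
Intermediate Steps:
$g = 64 - 8 \sqrt{3}$ ($g = - 8 \left(-8 + \sqrt{3}\right) = 64 - 8 \sqrt{3} \approx 50.144$)
$\left(u - 119\right) g = \left(-172 - 119\right) \left(64 - 8 \sqrt{3}\right) = - 291 \left(64 - 8 \sqrt{3}\right) = -18624 + 2328 \sqrt{3}$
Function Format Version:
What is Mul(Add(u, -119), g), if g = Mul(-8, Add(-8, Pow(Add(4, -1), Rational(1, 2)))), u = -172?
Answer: Add(-18624, Mul(2328, Pow(3, Rational(1, 2)))) ≈ -14592.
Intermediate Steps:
g = Add(64, Mul(-8, Pow(3, Rational(1, 2)))) (g = Mul(-8, Add(-8, Pow(3, Rational(1, 2)))) = Add(64, Mul(-8, Pow(3, Rational(1, 2)))) ≈ 50.144)
Mul(Add(u, -119), g) = Mul(Add(-172, -119), Add(64, Mul(-8, Pow(3, Rational(1, 2))))) = Mul(-291, Add(64, Mul(-8, Pow(3, Rational(1, 2))))) = Add(-18624, Mul(2328, Pow(3, Rational(1, 2))))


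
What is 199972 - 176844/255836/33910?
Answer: 433709210164469/2168849690 ≈ 1.9997e+5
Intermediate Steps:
199972 - 176844/255836/33910 = 199972 - 176844*1/255836*(1/33910) = 199972 - 44211/63959*1/33910 = 199972 - 44211/2168849690 = 433709210164469/2168849690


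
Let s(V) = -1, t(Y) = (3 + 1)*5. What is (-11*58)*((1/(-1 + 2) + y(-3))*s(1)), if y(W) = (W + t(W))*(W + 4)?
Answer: 11484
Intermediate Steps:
t(Y) = 20 (t(Y) = 4*5 = 20)
y(W) = (4 + W)*(20 + W) (y(W) = (W + 20)*(W + 4) = (20 + W)*(4 + W) = (4 + W)*(20 + W))
(-11*58)*((1/(-1 + 2) + y(-3))*s(1)) = (-11*58)*((1/(-1 + 2) + (80 + (-3)² + 24*(-3)))*(-1)) = -638*(1/1 + (80 + 9 - 72))*(-1) = -638*(1 + 17)*(-1) = -11484*(-1) = -638*(-18) = 11484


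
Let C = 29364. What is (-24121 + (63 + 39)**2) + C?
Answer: 15647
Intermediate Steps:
(-24121 + (63 + 39)**2) + C = (-24121 + (63 + 39)**2) + 29364 = (-24121 + 102**2) + 29364 = (-24121 + 10404) + 29364 = -13717 + 29364 = 15647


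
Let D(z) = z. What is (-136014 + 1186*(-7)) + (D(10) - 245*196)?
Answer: -192326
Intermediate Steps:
(-136014 + 1186*(-7)) + (D(10) - 245*196) = (-136014 + 1186*(-7)) + (10 - 245*196) = (-136014 - 8302) + (10 - 48020) = -144316 - 48010 = -192326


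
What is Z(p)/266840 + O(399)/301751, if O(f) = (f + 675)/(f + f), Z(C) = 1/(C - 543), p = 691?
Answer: 1015608309/226420093994080 ≈ 4.4855e-6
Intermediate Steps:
Z(C) = 1/(-543 + C)
O(f) = (675 + f)/(2*f) (O(f) = (675 + f)/((2*f)) = (675 + f)*(1/(2*f)) = (675 + f)/(2*f))
Z(p)/266840 + O(399)/301751 = 1/((-543 + 691)*266840) + ((1/2)*(675 + 399)/399)/301751 = (1/266840)/148 + ((1/2)*(1/399)*1074)*(1/301751) = (1/148)*(1/266840) + (179/133)*(1/301751) = 1/39492320 + 179/40132883 = 1015608309/226420093994080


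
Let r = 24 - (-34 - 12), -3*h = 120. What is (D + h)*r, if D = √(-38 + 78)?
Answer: -2800 + 140*√10 ≈ -2357.3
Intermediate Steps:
D = 2*√10 (D = √40 = 2*√10 ≈ 6.3246)
h = -40 (h = -⅓*120 = -40)
r = 70 (r = 24 - 1*(-46) = 24 + 46 = 70)
(D + h)*r = (2*√10 - 40)*70 = (-40 + 2*√10)*70 = -2800 + 140*√10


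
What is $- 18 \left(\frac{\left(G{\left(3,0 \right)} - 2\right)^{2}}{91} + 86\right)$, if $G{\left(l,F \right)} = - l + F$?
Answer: $- \frac{141318}{91} \approx -1552.9$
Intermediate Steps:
$G{\left(l,F \right)} = F - l$
$- 18 \left(\frac{\left(G{\left(3,0 \right)} - 2\right)^{2}}{91} + 86\right) = - 18 \left(\frac{\left(\left(0 - 3\right) - 2\right)^{2}}{91} + 86\right) = - 18 \left(\left(\left(0 - 3\right) - 2\right)^{2} \cdot \frac{1}{91} + 86\right) = - 18 \left(\left(-3 - 2\right)^{2} \cdot \frac{1}{91} + 86\right) = - 18 \left(\left(-5\right)^{2} \cdot \frac{1}{91} + 86\right) = - 18 \left(25 \cdot \frac{1}{91} + 86\right) = - 18 \left(\frac{25}{91} + 86\right) = \left(-18\right) \frac{7851}{91} = - \frac{141318}{91}$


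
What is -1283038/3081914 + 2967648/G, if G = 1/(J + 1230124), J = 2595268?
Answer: 17493586316734539793/1540957 ≈ 1.1352e+13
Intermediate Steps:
G = 1/3825392 (G = 1/(2595268 + 1230124) = 1/3825392 ≈ 2.6141e-7)
-1283038/3081914 + 2967648/G = -1283038/3081914 + 2967648/(1/3825392) = -1283038*1/3081914 + 2967648*3825392 = -641519/1540957 + 11352416918016 = 17493586316734539793/1540957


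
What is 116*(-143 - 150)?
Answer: -33988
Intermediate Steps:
116*(-143 - 150) = 116*(-293) = -33988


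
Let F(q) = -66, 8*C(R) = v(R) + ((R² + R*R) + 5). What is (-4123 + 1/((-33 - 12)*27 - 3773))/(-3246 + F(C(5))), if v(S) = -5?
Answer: 6855175/5506752 ≈ 1.2449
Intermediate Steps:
C(R) = R²/4 (C(R) = (-5 + ((R² + R*R) + 5))/8 = (-5 + ((R² + R²) + 5))/8 = (-5 + (2*R² + 5))/8 = (-5 + (5 + 2*R²))/8 = (2*R²)/8 = R²/4)
(-4123 + 1/((-33 - 12)*27 - 3773))/(-3246 + F(C(5))) = (-4123 + 1/((-33 - 12)*27 - 3773))/(-3246 - 66) = (-4123 + 1/(-45*27 - 3773))/(-3312) = (-4123 + 1/(-1215 - 3773))*(-1/3312) = (-4123 + 1/(-4988))*(-1/3312) = (-4123 - 1/4988)*(-1/3312) = -20565525/4988*(-1/3312) = 6855175/5506752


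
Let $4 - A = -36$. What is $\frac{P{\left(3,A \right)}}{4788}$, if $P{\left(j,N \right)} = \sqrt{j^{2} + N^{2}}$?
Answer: $\frac{\sqrt{1609}}{4788} \approx 0.0083777$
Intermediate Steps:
$A = 40$ ($A = 4 - -36 = 4 + 36 = 40$)
$P{\left(j,N \right)} = \sqrt{N^{2} + j^{2}}$
$\frac{P{\left(3,A \right)}}{4788} = \frac{\sqrt{40^{2} + 3^{2}}}{4788} = \sqrt{1600 + 9} \cdot \frac{1}{4788} = \sqrt{1609} \cdot \frac{1}{4788} = \frac{\sqrt{1609}}{4788}$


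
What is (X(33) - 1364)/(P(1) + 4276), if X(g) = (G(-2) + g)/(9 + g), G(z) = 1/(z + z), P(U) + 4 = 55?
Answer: -229021/726936 ≈ -0.31505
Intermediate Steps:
P(U) = 51 (P(U) = -4 + 55 = 51)
G(z) = 1/(2*z)
X(g) = (-¼ + g)/(9 + g) (X(g) = ((½)/(-2) + g)/(9 + g) = ((½)*(-½) + g)/(9 + g) = (-¼ + g)/(9 + g))
(X(33) - 1364)/(P(1) + 4276) = ((-¼ + 33)/(9 + 33) - 1364)/(51 + 4276) = ((131/4)/42 - 1364)/4327 = ((1/42)*(131/4) - 1364)*(1/4327) = (131/168 - 1364)*(1/4327) = -229021/168*1/4327 = -229021/726936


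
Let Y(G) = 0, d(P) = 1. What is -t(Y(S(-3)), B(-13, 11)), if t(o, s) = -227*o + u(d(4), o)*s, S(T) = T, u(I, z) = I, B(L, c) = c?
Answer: -11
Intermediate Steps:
t(o, s) = s - 227*o (t(o, s) = -227*o + 1*s = -227*o + s = s - 227*o)
-t(Y(S(-3)), B(-13, 11)) = -(11 - 227*0) = -(11 + 0) = -1*11 = -11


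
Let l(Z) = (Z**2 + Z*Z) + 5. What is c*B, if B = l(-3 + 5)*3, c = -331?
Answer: -12909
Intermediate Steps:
l(Z) = 5 + 2*Z**2 (l(Z) = (Z**2 + Z**2) + 5 = 2*Z**2 + 5 = 5 + 2*Z**2)
B = 39 (B = (5 + 2*(-3 + 5)**2)*3 = (5 + 2*2**2)*3 = (5 + 2*4)*3 = (5 + 8)*3 = 13*3 = 39)
c*B = -331*39 = -12909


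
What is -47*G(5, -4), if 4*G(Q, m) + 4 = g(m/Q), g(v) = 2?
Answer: 47/2 ≈ 23.500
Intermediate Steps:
G(Q, m) = -½ (G(Q, m) = -1 + (¼)*2 = -1 + ½ = -½)
-47*G(5, -4) = -47*(-½) = 47/2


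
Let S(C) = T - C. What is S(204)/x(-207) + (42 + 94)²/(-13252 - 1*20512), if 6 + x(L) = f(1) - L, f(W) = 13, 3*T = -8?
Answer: -4101014/2709561 ≈ -1.5135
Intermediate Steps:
T = -8/3 (T = (⅓)*(-8) = -8/3 ≈ -2.6667)
S(C) = -8/3 - C
x(L) = 7 - L (x(L) = -6 + (13 - L) = 7 - L)
S(204)/x(-207) + (42 + 94)²/(-13252 - 1*20512) = (-8/3 - 1*204)/(7 - 1*(-207)) + (42 + 94)²/(-13252 - 1*20512) = (-8/3 - 204)/(7 + 207) + 136²/(-13252 - 20512) = -620/3/214 + 18496/(-33764) = -620/3*1/214 + 18496*(-1/33764) = -310/321 - 4624/8441 = -4101014/2709561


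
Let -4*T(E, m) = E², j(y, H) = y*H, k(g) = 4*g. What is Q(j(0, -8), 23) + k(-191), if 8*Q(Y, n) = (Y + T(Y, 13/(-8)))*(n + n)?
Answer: -764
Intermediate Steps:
j(y, H) = H*y
T(E, m) = -E²/4
Q(Y, n) = n*(Y - Y²/4)/4 (Q(Y, n) = ((Y - Y²/4)*(n + n))/8 = ((Y - Y²/4)*(2*n))/8 = (2*n*(Y - Y²/4))/8 = n*(Y - Y²/4)/4)
Q(j(0, -8), 23) + k(-191) = (1/16)*(-8*0)*23*(4 - (-8)*0) + 4*(-191) = (1/16)*0*23*(4 - 1*0) - 764 = (1/16)*0*23*(4 + 0) - 764 = (1/16)*0*23*4 - 764 = 0 - 764 = -764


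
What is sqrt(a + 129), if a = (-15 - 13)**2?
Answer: sqrt(913) ≈ 30.216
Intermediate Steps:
a = 784 (a = (-28)**2 = 784)
sqrt(a + 129) = sqrt(784 + 129) = sqrt(913)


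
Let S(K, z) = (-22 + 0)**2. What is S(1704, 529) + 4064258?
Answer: 4064742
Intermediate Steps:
S(K, z) = 484 (S(K, z) = (-22)**2 = 484)
S(1704, 529) + 4064258 = 484 + 4064258 = 4064742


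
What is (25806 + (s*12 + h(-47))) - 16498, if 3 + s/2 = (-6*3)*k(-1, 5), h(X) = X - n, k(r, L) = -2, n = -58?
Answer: 10111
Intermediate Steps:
h(X) = 58 + X (h(X) = X - 1*(-58) = X + 58 = 58 + X)
s = 66 (s = -6 + 2*(-6*3*(-2)) = -6 + 2*(-18*(-2)) = -6 + 2*36 = -6 + 72 = 66)
(25806 + (s*12 + h(-47))) - 16498 = (25806 + (66*12 + (58 - 47))) - 16498 = (25806 + (792 + 11)) - 16498 = (25806 + 803) - 16498 = 26609 - 16498 = 10111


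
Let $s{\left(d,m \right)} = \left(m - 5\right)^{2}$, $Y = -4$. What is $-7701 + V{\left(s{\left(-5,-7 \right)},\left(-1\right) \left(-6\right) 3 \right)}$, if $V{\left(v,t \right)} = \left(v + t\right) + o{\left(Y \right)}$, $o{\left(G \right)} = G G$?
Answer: $-7523$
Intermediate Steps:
$o{\left(G \right)} = G^{2}$
$s{\left(d,m \right)} = \left(-5 + m\right)^{2}$
$V{\left(v,t \right)} = 16 + t + v$ ($V{\left(v,t \right)} = \left(v + t\right) + \left(-4\right)^{2} = \left(t + v\right) + 16 = 16 + t + v$)
$-7701 + V{\left(s{\left(-5,-7 \right)},\left(-1\right) \left(-6\right) 3 \right)} = -7701 + \left(16 + \left(-1\right) \left(-6\right) 3 + \left(-5 - 7\right)^{2}\right) = -7701 + \left(16 + 6 \cdot 3 + \left(-12\right)^{2}\right) = -7701 + \left(16 + 18 + 144\right) = -7701 + 178 = -7523$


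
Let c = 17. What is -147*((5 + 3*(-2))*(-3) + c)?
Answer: -2940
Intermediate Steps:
-147*((5 + 3*(-2))*(-3) + c) = -147*((5 + 3*(-2))*(-3) + 17) = -147*((5 - 6)*(-3) + 17) = -147*(-1*(-3) + 17) = -147*(3 + 17) = -147*20 = -2940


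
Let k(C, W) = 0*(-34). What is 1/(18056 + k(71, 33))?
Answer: 1/18056 ≈ 5.5383e-5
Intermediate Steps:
k(C, W) = 0
1/(18056 + k(71, 33)) = 1/(18056 + 0) = 1/18056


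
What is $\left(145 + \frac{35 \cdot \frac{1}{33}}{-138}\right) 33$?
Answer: $\frac{660295}{138} \approx 4784.8$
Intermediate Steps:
$\left(145 + \frac{35 \cdot \frac{1}{33}}{-138}\right) 33 = \left(145 + 35 \cdot \frac{1}{33} \left(- \frac{1}{138}\right)\right) 33 = \left(145 + \frac{35}{33} \left(- \frac{1}{138}\right)\right) 33 = \left(145 - \frac{35}{4554}\right) 33 = \frac{660295}{4554} \cdot 33 = \frac{660295}{138}$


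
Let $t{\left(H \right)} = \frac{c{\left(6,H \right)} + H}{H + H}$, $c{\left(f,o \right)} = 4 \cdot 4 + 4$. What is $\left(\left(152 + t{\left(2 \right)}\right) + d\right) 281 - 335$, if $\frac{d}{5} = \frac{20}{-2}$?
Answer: $\frac{59745}{2} \approx 29873.0$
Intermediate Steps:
$c{\left(f,o \right)} = 20$ ($c{\left(f,o \right)} = 16 + 4 = 20$)
$t{\left(H \right)} = \frac{20 + H}{2 H}$ ($t{\left(H \right)} = \frac{20 + H}{H + H} = \frac{20 + H}{2 H}$)
$d = -50$ ($d = 5 \frac{20}{-2} = 5 \cdot 20 \left(- \frac{1}{2}\right) = 5 \left(-10\right) = -50$)
$\left(\left(152 + t{\left(2 \right)}\right) + d\right) 281 - 335 = \left(\left(152 + \frac{20 + 2}{2 \cdot 2}\right) - 50\right) 281 - 335 = \left(\left(152 + \frac{1}{2} \cdot \frac{1}{2} \cdot 22\right) - 50\right) 281 - 335 = \left(\left(152 + \frac{11}{2}\right) - 50\right) 281 - 335 = \left(\frac{315}{2} - 50\right) 281 - 335 = \frac{215}{2} \cdot 281 - 335 = \frac{60415}{2} - 335 = \frac{59745}{2}$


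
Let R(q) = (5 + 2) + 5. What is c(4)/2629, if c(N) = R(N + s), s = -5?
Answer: 12/2629 ≈ 0.0045645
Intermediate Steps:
R(q) = 12 (R(q) = 7 + 5 = 12)
c(N) = 12
c(4)/2629 = 12/2629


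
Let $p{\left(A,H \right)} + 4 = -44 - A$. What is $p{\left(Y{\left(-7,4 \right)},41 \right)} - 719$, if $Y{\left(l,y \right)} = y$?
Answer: $-771$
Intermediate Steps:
$p{\left(A,H \right)} = -48 - A$ ($p{\left(A,H \right)} = -4 - \left(44 + A\right) = -48 - A$)
$p{\left(Y{\left(-7,4 \right)},41 \right)} - 719 = \left(-48 - 4\right) - 719 = -52 - 719 = -771$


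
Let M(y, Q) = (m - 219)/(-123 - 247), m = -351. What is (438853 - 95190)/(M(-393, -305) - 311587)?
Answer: -12715531/11528662 ≈ -1.1029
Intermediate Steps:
M(y, Q) = 57/37 (M(y, Q) = (-351 - 219)/(-123 - 247) = -570/(-370) = -570*(-1/370) = 57/37)
(438853 - 95190)/(M(-393, -305) - 311587) = (438853 - 95190)/(57/37 - 311587) = 343663/(-11528662/37) = 343663*(-37/11528662) = -12715531/11528662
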